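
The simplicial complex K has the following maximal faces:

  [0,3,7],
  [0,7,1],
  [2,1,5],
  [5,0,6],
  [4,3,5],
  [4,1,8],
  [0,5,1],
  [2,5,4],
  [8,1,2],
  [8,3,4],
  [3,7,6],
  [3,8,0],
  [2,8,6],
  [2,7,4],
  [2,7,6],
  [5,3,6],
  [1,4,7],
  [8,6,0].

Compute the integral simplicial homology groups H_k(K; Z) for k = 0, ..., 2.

We work with the vertex ordering 0 < 1 < 2 < 3 < 4 < 5 < 6 < 7 < 8. The simplices of K, each written with vertices in increasing order, are:

  0-simplices (9): [0], [1], [2], [3], [4], [5], [6], [7], [8]
  1-simplices (27): (27 of them)
  2-simplices (18): [0,1,5], [0,1,7], [0,3,7], [0,3,8], [0,5,6], [0,6,8], [1,2,5], [1,2,8], [1,4,7], [1,4,8], [2,4,5], [2,4,7], [2,6,7], [2,6,8], [3,4,5], [3,4,8], [3,5,6], [3,6,7]

Hence C_0 ≅ Z^9, C_1 ≅ Z^27, C_2 ≅ Z^18.

Boundary ∂_1: C_1 → C_0 is given by ∂[p,q] = [q] − [p]. For instance
  ∂[4,7] = [7] − [4].
As a 9×27 matrix over Z this has rank 8, with invariant factors (1,1,1,1,1,1,1,1).

∂_2: C_2 → C_1 sends each 2-simplex [p,q,r] to [q,r] − [p,r] + [p,q]. For instance
  ∂[3,6,7] = [6,7] − [3,7] + [3,6],
  ∂[1,4,7] = [4,7] − [1,7] + [1,4].
The resulting 27×18 matrix has rank 18, and its Smith normal form has invariant factors (1,1,1,1,1,1,1,1,1,1,1,1,1,1,1,1,1,2).

Now H_k = ker ∂_k / im ∂_{k+1}, so:

  H_0: rank C_0 − rank ∂_1 = 9 − 8 = 1, and the invariant factors of ∂_1 are all 1, so H_0 = Z.
  H_1: rank ker ∂_1 − rank ∂_2 = (27 − 8) − 18 = 1, and ∂_2 has invariant factor 2 > 1, so H_1 = Z ⊕ Z/2.
  H_2: rank ker ∂_2 − rank ∂_3 = (18 − 18) − 0 = 0, and there is no ∂_3, so H_2 = 0.

H_0 = Z,  H_1 = Z ⊕ Z/2,  H_2 = 0.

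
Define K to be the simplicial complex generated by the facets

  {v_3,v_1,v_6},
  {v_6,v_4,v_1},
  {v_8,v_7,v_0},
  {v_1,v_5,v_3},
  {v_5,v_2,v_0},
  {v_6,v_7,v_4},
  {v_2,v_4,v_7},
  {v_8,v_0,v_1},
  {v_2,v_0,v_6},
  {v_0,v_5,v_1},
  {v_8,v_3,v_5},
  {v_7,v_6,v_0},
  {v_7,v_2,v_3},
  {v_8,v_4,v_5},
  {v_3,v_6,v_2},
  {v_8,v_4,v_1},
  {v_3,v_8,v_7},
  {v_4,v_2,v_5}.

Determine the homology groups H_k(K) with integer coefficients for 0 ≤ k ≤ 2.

Take the total order v_0 < v_1 < v_2 < v_3 < v_4 < v_5 < v_6 < v_7 < v_8 on the vertex set. Then K (dimension 2) consists of the simplices:

  0-simplices (9): [v_0], [v_1], [v_2], [v_3], [v_4], [v_5], [v_6], [v_7], [v_8]
  1-simplices (27): (27 of them)
  2-simplices (18): (18 of them)

so the chain groups are C_0 ≅ Z^9, C_1 ≅ Z^27, C_2 ≅ Z^18.

∂_1: C_1 → C_0 maps an edge to its endpoints' difference, ∂[p,q] = q − p. For instance
  ∂[v_0,v_1] = [v_1] − [v_0].
As a 9×27 matrix over Z this has rank 8, with invariant factors (1,1,1,1,1,1,1,1).

The boundary map ∂_2: C_2 → C_1 maps a triangle to the signed sum of its edges. For instance
  ∂[v_4,v_5,v_8] = [v_5,v_8] − [v_4,v_8] + [v_4,v_5],
  ∂[v_0,v_7,v_8] = [v_7,v_8] − [v_0,v_8] + [v_0,v_7].
The resulting 27×18 matrix has rank 18, and its Smith normal form has invariant factors (1,1,1,1,1,1,1,1,1,1,1,1,1,1,1,1,1,2).

From H_k ≅ ker(∂_k) / im(∂_{k+1}) we obtain:

  H_0: rank C_0 − rank ∂_1 = 9 − 8 = 1, and the invariant factors of ∂_1 are all 1, so H_0 = Z.
  H_1: rank ker ∂_1 − rank ∂_2 = (27 − 8) − 18 = 1, and ∂_2 has invariant factor 2 > 1, so H_1 = Z ⊕ Z/2.
  H_2: rank ker ∂_2 − rank ∂_3 = (18 − 18) − 0 = 0, and there is no ∂_3, so H_2 = 0.

H_0 ≅ Z,  H_1 ≅ Z ⊕ Z/2,  H_2 = 0.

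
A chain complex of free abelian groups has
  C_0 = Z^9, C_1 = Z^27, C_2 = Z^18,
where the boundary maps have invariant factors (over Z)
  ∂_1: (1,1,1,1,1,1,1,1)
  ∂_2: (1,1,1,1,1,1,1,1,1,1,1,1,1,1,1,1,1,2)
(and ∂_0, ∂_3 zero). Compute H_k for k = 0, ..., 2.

H_0: b_0 = 9 − 0 − 8 = 1; torsion from ∂_1 factors > 1: none. So H_0 = Z.
H_1: b_1 = 27 − 8 − 18 = 1; torsion from ∂_2 factors > 1: [2]. So H_1 = Z ⊕ Z/2Z.
H_2: b_2 = 18 − 18 − 0 = 0; torsion from ∂_3 factors > 1: none. So H_2 = 0.

H_0 = Z,  H_1 = Z ⊕ Z/2Z,  H_2 = 0.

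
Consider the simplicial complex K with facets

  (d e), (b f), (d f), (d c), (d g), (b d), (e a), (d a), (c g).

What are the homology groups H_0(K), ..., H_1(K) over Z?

H_0 ≅ Z,  H_1 ≅ Z^3.

Take the total order a < b < c < d < e < f < g on the vertex set. Then K (dimension 1) consists of the simplices:

  0-simplices (7): a, b, c, d, e, f, g
  1-simplices (9): ad, ae, bd, bf, cd, cg, de, df, dg

so the chain groups are C_0 ≅ Z^7, C_1 ≅ Z^9.

The boundary map ∂_1: C_1 → C_0 maps an edge to its endpoints' difference, ∂[p,q] = q − p. For instance
  ∂df = f − d.
As a 7×9 matrix over Z this has rank 6, with invariant factors (1,1,1,1,1,1).

Computing H_k = (kernel of ∂_k) / (image of ∂_{k+1}):

  H_0: rank C_0 − rank ∂_1 = 7 − 6 = 1, and the invariant factors of ∂_1 are all 1, so H_0 = Z.
  H_1: rank ker ∂_1 − rank ∂_2 = (9 − 6) − 0 = 3, and there is no ∂_2, so H_1 = Z^3.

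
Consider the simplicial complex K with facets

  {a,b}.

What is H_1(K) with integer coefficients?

H_1 = 0.

Fix the vertex order a < b and write every simplex with vertices in increasing order. Then dim K = 1 and the simplices of K are:

  0-simplices (2): a, b
  1-simplices (1): ab

so the chain groups are C_0 ≅ Z^2, C_1 ≅ Z^1.

Boundary ∂_1: C_1 → C_0 sends each edge [p,q] (with p < q) to q − p.
The resulting 2×1 matrix has rank 1, and its Smith normal form has invariant factors (1).

Computing H_k = (kernel of ∂_k) / (image of ∂_{k+1}):

  H_1: rank ker ∂_1 − rank ∂_2 = (1 − 1) − 0 = 0, and there is no ∂_2, so H_1 = 0.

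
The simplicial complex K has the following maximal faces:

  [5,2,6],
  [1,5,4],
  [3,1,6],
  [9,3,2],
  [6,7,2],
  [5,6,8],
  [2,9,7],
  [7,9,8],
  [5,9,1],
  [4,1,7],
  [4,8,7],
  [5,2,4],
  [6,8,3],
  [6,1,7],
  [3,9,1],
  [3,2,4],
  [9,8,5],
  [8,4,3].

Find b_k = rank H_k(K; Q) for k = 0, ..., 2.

b_0 = 1, b_1 = 2, b_2 = 1.

Take the total order 1 < 2 < 3 < 4 < 5 < 6 < 7 < 8 < 9 on the vertex set. Then K (dimension 2) consists of the simplices:

  0-simplices (9): [1], [2], [3], [4], [5], [6], [7], [8], [9]
  1-simplices (27): (27 of them)
  2-simplices (18): [1,3,6], [1,3,9], [1,4,5], [1,4,7], [1,5,9], [1,6,7], [2,3,4], [2,3,9], [2,4,5], [2,5,6], [2,6,7], [2,7,9], [3,4,8], [3,6,8], [4,7,8], [5,6,8], [5,8,9], [7,8,9]

so the chain groups are C_0 ≅ Z^9, C_1 ≅ Z^27, C_2 ≅ Z^18.

∂_1: C_1 → C_0 sends each edge [p,q] (with p < q) to q − p. For instance
  ∂[2,3] = [3] − [2].
The resulting 9×27 matrix has rank 8, and its Smith normal form has invariant factors (1,1,1,1,1,1,1,1).

The boundary map ∂_2: C_2 → C_1 acts by ∂[p,q,r] = [q,r] − [p,r] + [p,q]. For instance
  ∂[1,3,6] = [3,6] − [1,6] + [1,3],
  ∂[1,5,9] = [5,9] − [1,9] + [1,5].
As a 27×18 matrix over Z this has rank 17, with invariant factors (1,1,1,1,1,1,1,1,1,1,1,1,1,1,1,1,1).

Now H_k = ker ∂_k / im ∂_{k+1}, so:

  H_0: rank C_0 − rank ∂_1 = 9 − 8 = 1, and the invariant factors of ∂_1 are all 1, so H_0 ≅ Z.
  H_1: rank ker ∂_1 − rank ∂_2 = (27 − 8) − 17 = 2, and the invariant factors of ∂_2 are all 1, so H_1 ≅ Z^2.
  H_2: rank ker ∂_2 − rank ∂_3 = (18 − 17) − 0 = 1, and there is no ∂_3, so H_2 ≅ Z.

As a check, the Euler characteristic is 9 − 27 + 18 = 0, which agrees with 1 − 2 + 1 = 0.
(K is a triangulation of the torus T^2.)

Hence the Betti numbers are b_0 = 1, b_1 = 2, b_2 = 1.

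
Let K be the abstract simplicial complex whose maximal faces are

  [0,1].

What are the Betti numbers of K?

K has 2 vertices, 1 edge.
rank ∂_0 = 0, rank ∂_1 = 1 ⇒ b_0 = 2 − 0 − 1 = 1; all invariant factors of ∂_1 are 1 so no torsion. So H_0 ≅ Z.
rank ∂_1 = 1, rank ∂_2 = 0 ⇒ b_1 = 1 − 1 − 0 = 0. So H_1 ≅ 0.

b_0 = 1, b_1 = 0.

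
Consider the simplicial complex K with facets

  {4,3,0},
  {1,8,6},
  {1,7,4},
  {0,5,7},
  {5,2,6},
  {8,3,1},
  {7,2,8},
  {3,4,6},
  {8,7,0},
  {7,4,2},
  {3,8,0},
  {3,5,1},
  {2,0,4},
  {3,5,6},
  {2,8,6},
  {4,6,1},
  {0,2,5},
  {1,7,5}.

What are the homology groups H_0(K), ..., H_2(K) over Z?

H_0 ≅ Z,  H_1 ≅ Z × Z/2,  H_2 = 0.

Take the total order 0 < 1 < 2 < 3 < 4 < 5 < 6 < 7 < 8 on the vertex set. Then K (dimension 2) consists of the simplices:

  0-simplices (9): [0], [1], [2], [3], [4], [5], [6], [7], [8]
  1-simplices (27): (27 of them)
  2-simplices (18): [0,2,4], [0,2,5], [0,3,4], [0,3,8], [0,5,7], [0,7,8], [1,3,5], [1,3,8], [1,4,6], [1,4,7], [1,5,7], [1,6,8], [2,4,7], [2,5,6], [2,6,8], [2,7,8], [3,4,6], [3,5,6]

Hence C_0 ≅ Z^9, C_1 ≅ Z^27, C_2 ≅ Z^18.

Boundary ∂_1: C_1 → C_0 is given by ∂[p,q] = [q] − [p].
As a 9×27 matrix over Z this has rank 8, with invariant factors (1,1,1,1,1,1,1,1).

∂_2: C_2 → C_1 sends each 2-simplex [p,q,r] to [q,r] − [p,r] + [p,q]. For instance
  ∂[3,4,6] = [4,6] − [3,6] + [3,4],
  ∂[2,6,8] = [6,8] − [2,8] + [2,6].
This gives a 27×18 integer matrix of rank 18; reducing to Smith normal form yields diagonal entries (1,1,1,1,1,1,1,1,1,1,1,1,1,1,1,1,1,2).

Reading off H_k = ker ∂_k / im ∂_{k+1}:

  H_0: rank C_0 − rank ∂_1 = 9 − 8 = 1, and the invariant factors of ∂_1 are all 1, so H_0 ≅ Z.
  H_1: rank ker ∂_1 − rank ∂_2 = (27 − 8) − 18 = 1, and ∂_2 has invariant factor 2 > 1, so H_1 ≅ Z × Z/2.
  H_2: rank ker ∂_2 − rank ∂_3 = (18 − 18) − 0 = 0, and there is no ∂_3, so H_2 ≅ 0.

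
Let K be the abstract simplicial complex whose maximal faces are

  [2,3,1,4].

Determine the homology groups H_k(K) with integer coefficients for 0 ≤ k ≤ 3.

H_0 = Z,  H_1 = 0,  H_2 = 0,  H_3 = 0.

Fix the vertex order 1 < 2 < 3 < 4 and write every simplex with vertices in increasing order. Then dim K = 3 and the simplices of K are:

  0-simplices (4): [1], [2], [3], [4]
  1-simplices (6): [1,2], [1,3], [1,4], [2,3], [2,4], [3,4]
  2-simplices (4): [1,2,3], [1,2,4], [1,3,4], [2,3,4]
  3-simplices (1): [1,2,3,4]

Hence C_0 ≅ Z^4, C_1 ≅ Z^6, C_2 ≅ Z^4, C_3 ≅ Z^1.

The boundary map ∂_1: C_1 → C_0 sends each edge [p,q] (with p < q) to q − p. For instance
  ∂[1,4] = [4] − [1].
As a 4×6 matrix over Z this has rank 3, with invariant factors (1,1,1).

Boundary ∂_2: C_2 → C_1 acts by ∂[p,q,r] = [q,r] − [p,r] + [p,q]. For instance
  ∂[1,2,3] = [2,3] − [1,3] + [1,2],
  ∂[1,2,4] = [2,4] − [1,4] + [1,2].
As a 6×4 matrix over Z this has rank 3, with invariant factors (1,1,1).

∂_3: C_3 → C_2 sends each 3-simplex σ to the alternating sum Σ_i (−1)^i (σ with its i-th vertex removed). For instance
  ∂[1,2,3,4] = [2,3,4] − [1,3,4] + [1,2,4] − [1,2,3].
The resulting 4×1 matrix has rank 1, and its Smith normal form has invariant factors (1).

From H_k ≅ ker(∂_k) / im(∂_{k+1}) we obtain:

  H_0: rank C_0 − rank ∂_1 = 4 − 3 = 1, and the invariant factors of ∂_1 are all 1, so H_0 ≅ Z.
  H_1: rank ker ∂_1 − rank ∂_2 = (6 − 3) − 3 = 0, and the invariant factors of ∂_2 are all 1, so H_1 ≅ 0.
  H_2: rank ker ∂_2 − rank ∂_3 = (4 − 3) − 1 = 0, and the invariant factors of ∂_3 are all 1, so H_2 ≅ 0.
  H_3: rank ker ∂_3 − rank ∂_4 = (1 − 1) − 0 = 0, and there is no ∂_4, so H_3 ≅ 0.

As a check, the Euler characteristic is 4 − 6 + 4 − 1 = 1, which agrees with 1 − 0 + 0 − 0 = 1.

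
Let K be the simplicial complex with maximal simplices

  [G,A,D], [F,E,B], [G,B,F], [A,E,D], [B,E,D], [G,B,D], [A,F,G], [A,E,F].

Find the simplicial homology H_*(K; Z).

Order the vertices as A < B < D < E < F < G. Listing each simplex with vertices in this order, K has dimension 2 with simplices:

  0-simplices (6): A, B, D, E, F, G
  1-simplices (12): AD, AE, AF, AG, BD, BE, BF, BG, DE, DG, EF, FG
  2-simplices (8): ADE, ADG, AEF, AFG, BDE, BDG, BEF, BFG

so the chain groups are C_0 ≅ Z^6, C_1 ≅ Z^12, C_2 ≅ Z^8.

Boundary ∂_1: C_1 → C_0 sends each edge [p,q] (with p < q) to q − p. For instance
  ∂AG = G − A.
As a 6×12 matrix over Z this has rank 5, with invariant factors (1,1,1,1,1).

The boundary map ∂_2: C_2 → C_1 acts by ∂[p,q,r] = [q,r] − [p,r] + [p,q]. For instance
  ∂AEF = EF − AF + AE,
  ∂AFG = FG − AG + AF.
The resulting 12×8 matrix has rank 7, and its Smith normal form has invariant factors (1,1,1,1,1,1,1).

From H_k ≅ ker(∂_k) / im(∂_{k+1}) we obtain:

  H_0: rank C_0 − rank ∂_1 = 6 − 5 = 1, and the invariant factors of ∂_1 are all 1, so H_0 = Z.
  H_1: rank ker ∂_1 − rank ∂_2 = (12 − 5) − 7 = 0, and the invariant factors of ∂_2 are all 1, so H_1 = 0.
  H_2: rank ker ∂_2 − rank ∂_3 = (8 − 7) − 0 = 1, and there is no ∂_3, so H_2 = Z.

As a check, the Euler characteristic is 6 − 12 + 8 = 2, which agrees with 1 − 0 + 1 = 2.

H_0 ≅ Z,  H_1 = 0,  H_2 ≅ Z.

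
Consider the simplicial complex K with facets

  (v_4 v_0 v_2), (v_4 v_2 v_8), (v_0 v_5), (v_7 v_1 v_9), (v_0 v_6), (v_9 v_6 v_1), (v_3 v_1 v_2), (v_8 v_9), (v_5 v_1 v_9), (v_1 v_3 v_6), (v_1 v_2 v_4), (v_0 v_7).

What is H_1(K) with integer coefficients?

We work with the vertex ordering v_0 < v_1 < v_2 < v_3 < v_4 < v_5 < v_6 < v_7 < v_8 < v_9. The simplices of K, each written with vertices in increasing order, are:

  0-simplices (10): [v_0], [v_1], [v_2], [v_3], [v_4], [v_5], [v_6], [v_7], [v_8], [v_9]
  1-simplices (21): (21 of them)
  2-simplices (8): [v_0,v_2,v_4], [v_1,v_2,v_3], [v_1,v_2,v_4], [v_1,v_3,v_6], [v_1,v_5,v_9], [v_1,v_6,v_9], [v_1,v_7,v_9], [v_2,v_4,v_8]

so the chain groups are C_0 ≅ Z^10, C_1 ≅ Z^21, C_2 ≅ Z^8.

∂_1: C_1 → C_0 sends each edge [p,q] (with p < q) to q − p. For instance
  ∂[v_1,v_7] = [v_7] − [v_1].
This gives a 10×21 integer matrix of rank 9; reducing to Smith normal form yields diagonal entries (1,1,1,1,1,1,1,1,1).

The boundary map ∂_2: C_2 → C_1 sends each 2-simplex [p,q,r] to [q,r] − [p,r] + [p,q]. For instance
  ∂[v_1,v_5,v_9] = [v_5,v_9] − [v_1,v_9] + [v_1,v_5],
  ∂[v_1,v_7,v_9] = [v_7,v_9] − [v_1,v_9] + [v_1,v_7].
The resulting 21×8 matrix has rank 8, and its Smith normal form has invariant factors (1,1,1,1,1,1,1,1).

Now H_k = ker ∂_k / im ∂_{k+1}, so:

  H_1: rank ker ∂_1 − rank ∂_2 = (21 − 9) − 8 = 4, and the invariant factors of ∂_2 are all 1, so H_1 = Z^4.

H_1 = Z^4.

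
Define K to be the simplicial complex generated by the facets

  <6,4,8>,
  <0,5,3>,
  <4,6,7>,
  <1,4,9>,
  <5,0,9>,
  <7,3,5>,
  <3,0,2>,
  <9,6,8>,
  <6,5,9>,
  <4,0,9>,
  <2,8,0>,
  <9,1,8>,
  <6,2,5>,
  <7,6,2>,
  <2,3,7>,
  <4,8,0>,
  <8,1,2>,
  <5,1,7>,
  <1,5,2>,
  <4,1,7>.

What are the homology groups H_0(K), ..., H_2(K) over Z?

Order the vertices as 0 < 1 < 2 < 3 < 4 < 5 < 6 < 7 < 8 < 9. Listing each simplex with vertices in this order, K has dimension 2 with simplices:

  0-simplices (10): [0], [1], [2], [3], [4], [5], [6], [7], [8], [9]
  1-simplices (30): (30 of them)
  2-simplices (20): (20 of them)

so the chain groups are C_0 ≅ Z^10, C_1 ≅ Z^30, C_2 ≅ Z^20.

∂_1: C_1 → C_0 is given by ∂[p,q] = [q] − [p]. For instance
  ∂[3,7] = [7] − [3].
The resulting 10×30 matrix has rank 9, and its Smith normal form has invariant factors (1,1,1,1,1,1,1,1,1).

∂_2: C_2 → C_1 maps a triangle to the signed sum of its edges. For instance
  ∂[5,6,9] = [6,9] − [5,9] + [5,6],
  ∂[2,6,7] = [6,7] − [2,7] + [2,6].
The 30×20 boundary matrix has rank 20 and Smith normal form diag(1,1,1,1,1,1,1,1,1,1,1,1,1,1,1,1,1,1,1,2).

Computing H_k = (kernel of ∂_k) / (image of ∂_{k+1}):

  H_0: rank C_0 − rank ∂_1 = 10 − 9 = 1, and the invariant factors of ∂_1 are all 1, so H_0 = Z.
  H_1: rank ker ∂_1 − rank ∂_2 = (30 − 9) − 20 = 1, and ∂_2 has invariant factor 2 > 1, so H_1 = Z ⊕ Z_2.
  H_2: rank ker ∂_2 − rank ∂_3 = (20 − 20) − 0 = 0, and there is no ∂_3, so H_2 = 0.

H_0 = Z,  H_1 = Z ⊕ Z_2,  H_2 = 0.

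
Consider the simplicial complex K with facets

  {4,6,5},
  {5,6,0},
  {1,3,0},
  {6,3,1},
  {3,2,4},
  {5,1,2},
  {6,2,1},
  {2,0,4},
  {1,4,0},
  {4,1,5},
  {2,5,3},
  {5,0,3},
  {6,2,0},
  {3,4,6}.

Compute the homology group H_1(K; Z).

Fix the vertex order 0 < 1 < 2 < 3 < 4 < 5 < 6 and write every simplex with vertices in increasing order. Then dim K = 2 and the simplices of K are:

  0-simplices (7): [0], [1], [2], [3], [4], [5], [6]
  1-simplices (21): [0,1], [0,2], [0,3], [0,4], [0,5], [0,6], [1,2], [1,3], [1,4], [1,5], [1,6], [2,3], [2,4], [2,5], [2,6], [3,4], [3,5], [3,6], [4,5], [4,6], [5,6]
  2-simplices (14): [0,1,3], [0,1,4], [0,2,4], [0,2,6], [0,3,5], [0,5,6], [1,2,5], [1,2,6], [1,3,6], [1,4,5], [2,3,4], [2,3,5], [3,4,6], [4,5,6]

so the chain groups are C_0 ≅ Z^7, C_1 ≅ Z^21, C_2 ≅ Z^14.

The boundary map ∂_1: C_1 → C_0 maps an edge to its endpoints' difference, ∂[p,q] = q − p. For instance
  ∂[1,5] = [5] − [1].
This gives a 7×21 integer matrix of rank 6; reducing to Smith normal form yields diagonal entries (1,1,1,1,1,1).

Boundary ∂_2: C_2 → C_1 sends each 2-simplex [p,q,r] to [q,r] − [p,r] + [p,q]. For instance
  ∂[4,5,6] = [5,6] − [4,6] + [4,5],
  ∂[1,2,6] = [2,6] − [1,6] + [1,2].
The 21×14 boundary matrix has rank 13 and Smith normal form diag(1,1,1,1,1,1,1,1,1,1,1,1,1).

Now H_k = ker ∂_k / im ∂_{k+1}, so:

  H_1: rank ker ∂_1 − rank ∂_2 = (21 − 6) − 13 = 2, and the invariant factors of ∂_2 are all 1, so H_1 = Z^2.

H_1 = Z^2.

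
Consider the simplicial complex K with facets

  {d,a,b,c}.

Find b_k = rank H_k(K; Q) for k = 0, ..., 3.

Fix the vertex order a < b < c < d and write every simplex with vertices in increasing order. Then dim K = 3 and the simplices of K are:

  0-simplices (4): a, b, c, d
  1-simplices (6): ab, ac, ad, bc, bd, cd
  2-simplices (4): abc, abd, acd, bcd
  3-simplices (1): abcd

giving chain groups C_0 ≅ Z^4, C_1 ≅ Z^6, C_2 ≅ Z^4, C_3 ≅ Z^1.

∂_1: C_1 → C_0 sends each edge [p,q] (with p < q) to q − p. For instance
  ∂bc = c − b.
The resulting 4×6 matrix has rank 3, and its Smith normal form has invariant factors (1,1,1).

∂_2: C_2 → C_1 maps a triangle to the signed sum of its edges. For instance
  ∂abd = bd − ad + ab,
  ∂acd = cd − ad + ac.
The resulting 6×4 matrix has rank 3, and its Smith normal form has invariant factors (1,1,1).

The boundary map ∂_3: C_3 → C_2 sends each 3-simplex σ to the alternating sum Σ_i (−1)^i (σ with its i-th vertex removed). For instance
  ∂abcd = bcd − acd + abd − abc.
The 4×1 boundary matrix has rank 1 and Smith normal form diag(1).

Reading off H_k = ker ∂_k / im ∂_{k+1}:

  H_0: rank C_0 − rank ∂_1 = 4 − 3 = 1, and the invariant factors of ∂_1 are all 1, so H_0 = Z.
  H_1: rank ker ∂_1 − rank ∂_2 = (6 − 3) − 3 = 0, and the invariant factors of ∂_2 are all 1, so H_1 = 0.
  H_2: rank ker ∂_2 − rank ∂_3 = (4 − 3) − 1 = 0, and the invariant factors of ∂_3 are all 1, so H_2 = 0.
  H_3: rank ker ∂_3 − rank ∂_4 = (1 − 1) − 0 = 0, and there is no ∂_4, so H_3 = 0.

Hence the Betti numbers are b_0 = 1, b_1 = 0, b_2 = 0, b_3 = 0.

b_0 = 1, b_1 = 0, b_2 = 0, b_3 = 0.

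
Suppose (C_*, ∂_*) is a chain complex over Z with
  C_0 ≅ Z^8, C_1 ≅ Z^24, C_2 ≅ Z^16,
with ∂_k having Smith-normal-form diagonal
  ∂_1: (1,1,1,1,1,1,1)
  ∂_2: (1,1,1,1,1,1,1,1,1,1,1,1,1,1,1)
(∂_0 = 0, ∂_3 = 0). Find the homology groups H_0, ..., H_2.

H_0 ≅ Z,  H_1 ≅ Z^2,  H_2 ≅ Z.

H_0: b_0 = 8 − 0 − 7 = 1; torsion from ∂_1 factors > 1: none. So H_0 ≅ Z.
H_1: b_1 = 24 − 7 − 15 = 2; torsion from ∂_2 factors > 1: none. So H_1 ≅ Z^2.
H_2: b_2 = 16 − 15 − 0 = 1; torsion from ∂_3 factors > 1: none. So H_2 ≅ Z.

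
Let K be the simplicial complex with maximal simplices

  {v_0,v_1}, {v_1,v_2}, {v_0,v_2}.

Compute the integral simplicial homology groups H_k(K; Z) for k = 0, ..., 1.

K has 3 vertices, 3 edges.
rank ∂_0 = 0, rank ∂_1 = 2 ⇒ b_0 = 3 − 0 − 2 = 1; all invariant factors of ∂_1 are 1 so no torsion. So H_0 ≅ Z.
rank ∂_1 = 2, rank ∂_2 = 0 ⇒ b_1 = 3 − 2 − 0 = 1. So H_1 ≅ Z.

H_0 = Z,  H_1 = Z.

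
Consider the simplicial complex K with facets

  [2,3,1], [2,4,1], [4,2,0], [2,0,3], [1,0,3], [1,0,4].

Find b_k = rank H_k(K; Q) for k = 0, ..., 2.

b_0 = 1, b_1 = 0, b_2 = 1.

Order the vertices as 0 < 1 < 2 < 3 < 4. Listing each simplex with vertices in this order, K has dimension 2 with simplices:

  0-simplices (5): [0], [1], [2], [3], [4]
  1-simplices (9): [0,1], [0,2], [0,3], [0,4], [1,2], [1,3], [1,4], [2,3], [2,4]
  2-simplices (6): [0,1,3], [0,1,4], [0,2,3], [0,2,4], [1,2,3], [1,2,4]

so the chain groups are C_0 ≅ Z^5, C_1 ≅ Z^9, C_2 ≅ Z^6.

Boundary ∂_1: C_1 → C_0 maps an edge to its endpoints' difference, ∂[p,q] = q − p. For instance
  ∂[0,3] = [3] − [0].
The 5×9 boundary matrix has rank 4 and Smith normal form diag(1,1,1,1).

∂_2: C_2 → C_1 sends each 2-simplex [p,q,r] to [q,r] − [p,r] + [p,q]. For instance
  ∂[0,1,4] = [1,4] − [0,4] + [0,1],
  ∂[1,2,3] = [2,3] − [1,3] + [1,2].
As a 9×6 matrix over Z this has rank 5, with invariant factors (1,1,1,1,1).

From H_k ≅ ker(∂_k) / im(∂_{k+1}) we obtain:

  H_0: rank C_0 − rank ∂_1 = 5 − 4 = 1, and the invariant factors of ∂_1 are all 1, so H_0 ≅ Z.
  H_1: rank ker ∂_1 − rank ∂_2 = (9 − 4) − 5 = 0, and the invariant factors of ∂_2 are all 1, so H_1 ≅ 0.
  H_2: rank ker ∂_2 − rank ∂_3 = (6 − 5) − 0 = 1, and there is no ∂_3, so H_2 ≅ Z.

Hence the Betti numbers are b_0 = 1, b_1 = 0, b_2 = 1.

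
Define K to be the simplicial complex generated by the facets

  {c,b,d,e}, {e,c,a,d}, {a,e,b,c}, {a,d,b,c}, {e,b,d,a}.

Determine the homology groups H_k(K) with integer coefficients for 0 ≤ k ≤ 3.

H_0 ≅ Z,  H_1 = 0,  H_2 = 0,  H_3 ≅ Z.

Take the total order a < b < c < d < e on the vertex set. Then K (dimension 3) consists of the simplices:

  0-simplices (5): a, b, c, d, e
  1-simplices (10): ab, ac, ad, ae, bc, bd, be, cd, ce, de
  2-simplices (10): abc, abd, abe, acd, ace, ade, bcd, bce, bde, cde
  3-simplices (5): abcd, abce, abde, acde, bcde

Hence C_0 ≅ Z^5, C_1 ≅ Z^10, C_2 ≅ Z^10, C_3 ≅ Z^5.

∂_1: C_1 → C_0 maps an edge to its endpoints' difference, ∂[p,q] = q − p.
The resulting 5×10 matrix has rank 4, and its Smith normal form has invariant factors (1,1,1,1).

The boundary map ∂_2: C_2 → C_1 maps a triangle to the signed sum of its edges. For instance
  ∂bde = de − be + bd,
  ∂abc = bc − ac + ab.
This gives a 10×10 integer matrix of rank 6; reducing to Smith normal form yields diagonal entries (1,1,1,1,1,1).

The boundary map ∂_3: C_3 → C_2 sends each 3-simplex σ to the alternating sum Σ_i (−1)^i (σ with its i-th vertex removed). For instance
  ∂bcde = cde − bde + bce − bcd,
  ∂acde = cde − ade + ace − acd.
The resulting 10×5 matrix has rank 4, and its Smith normal form has invariant factors (1,1,1,1).

From H_k ≅ ker(∂_k) / im(∂_{k+1}) we obtain:

  H_0: rank C_0 − rank ∂_1 = 5 − 4 = 1, and the invariant factors of ∂_1 are all 1, so H_0 = Z.
  H_1: rank ker ∂_1 − rank ∂_2 = (10 − 4) − 6 = 0, and the invariant factors of ∂_2 are all 1, so H_1 = 0.
  H_2: rank ker ∂_2 − rank ∂_3 = (10 − 6) − 4 = 0, and the invariant factors of ∂_3 are all 1, so H_2 = 0.
  H_3: rank ker ∂_3 − rank ∂_4 = (5 − 4) − 0 = 1, and there is no ∂_4, so H_3 = Z.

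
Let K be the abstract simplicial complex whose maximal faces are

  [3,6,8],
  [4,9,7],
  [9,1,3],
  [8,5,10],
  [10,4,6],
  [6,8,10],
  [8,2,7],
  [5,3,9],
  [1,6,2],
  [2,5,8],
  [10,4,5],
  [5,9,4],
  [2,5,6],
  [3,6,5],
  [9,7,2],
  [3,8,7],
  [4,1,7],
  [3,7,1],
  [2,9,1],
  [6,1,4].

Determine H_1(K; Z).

K has 10 vertices, 30 edges, 20 triangles.
rank ∂_1 = 9, rank ∂_2 = 20 ⇒ b_1 = 30 − 9 − 20 = 1; ∂_2 has invariant factor(s) [2] giving torsion. So H_1 = Z ⊕ Z/2.

H_1 ≅ Z ⊕ Z/2.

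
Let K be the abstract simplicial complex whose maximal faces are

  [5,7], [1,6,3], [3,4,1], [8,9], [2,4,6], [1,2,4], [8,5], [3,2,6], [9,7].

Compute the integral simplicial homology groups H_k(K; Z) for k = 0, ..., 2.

H_0 = Z^2,  H_1 = Z^2,  H_2 = 0.

K has 9 vertices, 14 edges, 5 triangles.
rank ∂_0 = 0, rank ∂_1 = 7 ⇒ b_0 = 9 − 0 − 7 = 2; all invariant factors of ∂_1 are 1 so no torsion. So H_0 ≅ Z^2.
rank ∂_1 = 7, rank ∂_2 = 5 ⇒ b_1 = 14 − 7 − 5 = 2; all invariant factors of ∂_2 are 1 so no torsion. So H_1 ≅ Z^2.
rank ∂_2 = 5, rank ∂_3 = 0 ⇒ b_2 = 5 − 5 − 0 = 0. So H_2 ≅ 0.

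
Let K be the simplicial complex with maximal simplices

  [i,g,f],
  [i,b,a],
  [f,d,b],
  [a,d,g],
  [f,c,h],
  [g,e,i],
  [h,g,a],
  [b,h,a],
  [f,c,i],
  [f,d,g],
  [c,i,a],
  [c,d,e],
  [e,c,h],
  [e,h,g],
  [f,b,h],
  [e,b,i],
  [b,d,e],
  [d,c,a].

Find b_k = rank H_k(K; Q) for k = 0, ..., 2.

b_0 = 1, b_1 = 2, b_2 = 1.

Order the vertices as a < b < c < d < e < f < g < h < i. Listing each simplex with vertices in this order, K has dimension 2 with simplices:

  0-simplices (9): a, b, c, d, e, f, g, h, i
  1-simplices (27): ab, ac, ad, ag, ah, ai, bd, be, bf, bh, bi, cd, ce, cf, ch, ci, de, df, dg, eg, eh, ei, fg, fh, fi, gh, gi
  2-simplices (18): abh, abi, acd, aci, adg, agh, bde, bdf, bei, bfh, cde, ceh, cfh, cfi, dfg, egh, egi, fgi

giving chain groups C_0 ≅ Z^9, C_1 ≅ Z^27, C_2 ≅ Z^18.

Boundary ∂_1: C_1 → C_0 is given by ∂[p,q] = [q] − [p]. For instance
  ∂eh = h − e.
As a 9×27 matrix over Z this has rank 8, with invariant factors (1,1,1,1,1,1,1,1).

∂_2: C_2 → C_1 sends each 2-simplex [p,q,r] to [q,r] − [p,r] + [p,q]. For instance
  ∂bde = de − be + bd,
  ∂adg = dg − ag + ad.
The resulting 27×18 matrix has rank 17, and its Smith normal form has invariant factors (1,1,1,1,1,1,1,1,1,1,1,1,1,1,1,1,1).

From H_k ≅ ker(∂_k) / im(∂_{k+1}) we obtain:

  H_0: rank C_0 − rank ∂_1 = 9 − 8 = 1, and the invariant factors of ∂_1 are all 1, so H_0 ≅ Z.
  H_1: rank ker ∂_1 − rank ∂_2 = (27 − 8) − 17 = 2, and the invariant factors of ∂_2 are all 1, so H_1 ≅ Z^2.
  H_2: rank ker ∂_2 − rank ∂_3 = (18 − 17) − 0 = 1, and there is no ∂_3, so H_2 ≅ Z.

As a check, the Euler characteristic is 9 − 27 + 18 = 0, which agrees with 1 − 2 + 1 = 0.

Hence the Betti numbers are b_0 = 1, b_1 = 2, b_2 = 1.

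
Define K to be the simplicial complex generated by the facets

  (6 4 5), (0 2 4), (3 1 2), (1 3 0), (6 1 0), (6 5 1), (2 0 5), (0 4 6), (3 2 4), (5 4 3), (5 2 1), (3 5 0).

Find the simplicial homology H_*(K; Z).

Order the vertices as 0 < 1 < 2 < 3 < 4 < 5 < 6. Listing each simplex with vertices in this order, K has dimension 2 with simplices:

  0-simplices (7): [0], [1], [2], [3], [4], [5], [6]
  1-simplices (18): [0,1], [0,2], [0,3], [0,4], [0,5], [0,6], [1,2], [1,3], [1,5], [1,6], [2,3], [2,4], [2,5], [3,4], [3,5], [4,5], [4,6], [5,6]
  2-simplices (12): [0,1,3], [0,1,6], [0,2,4], [0,2,5], [0,3,5], [0,4,6], [1,2,3], [1,2,5], [1,5,6], [2,3,4], [3,4,5], [4,5,6]

Hence C_0 ≅ Z^7, C_1 ≅ Z^18, C_2 ≅ Z^12.

Boundary ∂_1: C_1 → C_0 sends each edge [p,q] (with p < q) to q − p. For instance
  ∂[4,5] = [5] − [4].
This gives a 7×18 integer matrix of rank 6; reducing to Smith normal form yields diagonal entries (1,1,1,1,1,1).

Boundary ∂_2: C_2 → C_1 maps a triangle to the signed sum of its edges. For instance
  ∂[3,4,5] = [4,5] − [3,5] + [3,4],
  ∂[2,3,4] = [3,4] − [2,4] + [2,3].
This gives a 18×12 integer matrix of rank 12; reducing to Smith normal form yields diagonal entries (1,1,1,1,1,1,1,1,1,1,1,2).

Computing H_k = (kernel of ∂_k) / (image of ∂_{k+1}):

  H_0: rank C_0 − rank ∂_1 = 7 − 6 = 1, and the invariant factors of ∂_1 are all 1, so H_0 = Z.
  H_1: rank ker ∂_1 − rank ∂_2 = (18 − 6) − 12 = 0, and ∂_2 has invariant factor 2 > 1, so H_1 = Z/2.
  H_2: rank ker ∂_2 − rank ∂_3 = (12 − 12) − 0 = 0, and there is no ∂_3, so H_2 = 0.

(K is a triangulation of the real projective plane RP^2.)

H_0 ≅ Z,  H_1 ≅ Z/2,  H_2 = 0.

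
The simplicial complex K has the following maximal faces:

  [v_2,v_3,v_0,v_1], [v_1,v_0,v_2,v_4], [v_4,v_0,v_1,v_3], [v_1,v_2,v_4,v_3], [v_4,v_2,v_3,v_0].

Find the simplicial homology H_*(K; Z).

H_0 ≅ Z,  H_1 = 0,  H_2 = 0,  H_3 ≅ Z.

Order the vertices as v_0 < v_1 < v_2 < v_3 < v_4. Listing each simplex with vertices in this order, K has dimension 3 with simplices:

  0-simplices (5): [v_0], [v_1], [v_2], [v_3], [v_4]
  1-simplices (10): [v_0,v_1], [v_0,v_2], [v_0,v_3], [v_0,v_4], [v_1,v_2], [v_1,v_3], [v_1,v_4], [v_2,v_3], [v_2,v_4], [v_3,v_4]
  2-simplices (10): [v_0,v_1,v_2], [v_0,v_1,v_3], [v_0,v_1,v_4], [v_0,v_2,v_3], [v_0,v_2,v_4], [v_0,v_3,v_4], [v_1,v_2,v_3], [v_1,v_2,v_4], [v_1,v_3,v_4], [v_2,v_3,v_4]
  3-simplices (5): [v_0,v_1,v_2,v_3], [v_0,v_1,v_2,v_4], [v_0,v_1,v_3,v_4], [v_0,v_2,v_3,v_4], [v_1,v_2,v_3,v_4]

giving chain groups C_0 ≅ Z^5, C_1 ≅ Z^10, C_2 ≅ Z^10, C_3 ≅ Z^5.

The boundary map ∂_1: C_1 → C_0 maps an edge to its endpoints' difference, ∂[p,q] = q − p. For instance
  ∂[v_0,v_1] = [v_1] − [v_0].
As a 5×10 matrix over Z this has rank 4, with invariant factors (1,1,1,1).

Boundary ∂_2: C_2 → C_1 acts by ∂[p,q,r] = [q,r] − [p,r] + [p,q]. For instance
  ∂[v_1,v_2,v_3] = [v_2,v_3] − [v_1,v_3] + [v_1,v_2],
  ∂[v_2,v_3,v_4] = [v_3,v_4] − [v_2,v_4] + [v_2,v_3].
This gives a 10×10 integer matrix of rank 6; reducing to Smith normal form yields diagonal entries (1,1,1,1,1,1).

∂_3: C_3 → C_2 sends each 3-simplex σ to the alternating sum Σ_i (−1)^i (σ with its i-th vertex removed). For instance
  ∂[v_1,v_2,v_3,v_4] = [v_2,v_3,v_4] − [v_1,v_3,v_4] + [v_1,v_2,v_4] − [v_1,v_2,v_3],
  ∂[v_0,v_1,v_2,v_3] = [v_1,v_2,v_3] − [v_0,v_2,v_3] + [v_0,v_1,v_3] − [v_0,v_1,v_2].
As a 10×5 matrix over Z this has rank 4, with invariant factors (1,1,1,1).

Computing H_k = (kernel of ∂_k) / (image of ∂_{k+1}):

  H_0: rank C_0 − rank ∂_1 = 5 − 4 = 1, and the invariant factors of ∂_1 are all 1, so H_0 = Z.
  H_1: rank ker ∂_1 − rank ∂_2 = (10 − 4) − 6 = 0, and the invariant factors of ∂_2 are all 1, so H_1 = 0.
  H_2: rank ker ∂_2 − rank ∂_3 = (10 − 6) − 4 = 0, and the invariant factors of ∂_3 are all 1, so H_2 = 0.
  H_3: rank ker ∂_3 − rank ∂_4 = (5 − 4) − 0 = 1, and there is no ∂_4, so H_3 = Z.

As a check, the Euler characteristic is 5 − 10 + 10 − 5 = 0, which agrees with 1 − 0 + 0 − 1 = 0.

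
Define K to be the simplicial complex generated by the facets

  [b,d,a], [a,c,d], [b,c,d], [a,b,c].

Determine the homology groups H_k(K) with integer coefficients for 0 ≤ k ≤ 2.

H_0 = Z,  H_1 = 0,  H_2 = Z.

We work with the vertex ordering a < b < c < d. The simplices of K, each written with vertices in increasing order, are:

  0-simplices (4): a, b, c, d
  1-simplices (6): ab, ac, ad, bc, bd, cd
  2-simplices (4): abc, abd, acd, bcd

giving chain groups C_0 ≅ Z^4, C_1 ≅ Z^6, C_2 ≅ Z^4.

∂_1: C_1 → C_0 sends each edge [p,q] (with p < q) to q − p.
The resulting 4×6 matrix has rank 3, and its Smith normal form has invariant factors (1,1,1).

Boundary ∂_2: C_2 → C_1 maps a triangle to the signed sum of its edges. For instance
  ∂abc = bc − ac + ab,
  ∂acd = cd − ad + ac.
This gives a 6×4 integer matrix of rank 3; reducing to Smith normal form yields diagonal entries (1,1,1).

From H_k ≅ ker(∂_k) / im(∂_{k+1}) we obtain:

  H_0: rank C_0 − rank ∂_1 = 4 − 3 = 1, and the invariant factors of ∂_1 are all 1, so H_0 = Z.
  H_1: rank ker ∂_1 − rank ∂_2 = (6 − 3) − 3 = 0, and the invariant factors of ∂_2 are all 1, so H_1 = 0.
  H_2: rank ker ∂_2 − rank ∂_3 = (4 − 3) − 0 = 1, and there is no ∂_3, so H_2 = Z.

(K is a triangulation of the 2-sphere S^2.)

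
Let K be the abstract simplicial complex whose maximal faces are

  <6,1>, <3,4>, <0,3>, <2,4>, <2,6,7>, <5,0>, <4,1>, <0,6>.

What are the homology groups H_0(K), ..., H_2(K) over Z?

We work with the vertex ordering 0 < 1 < 2 < 3 < 4 < 5 < 6 < 7. The simplices of K, each written with vertices in increasing order, are:

  0-simplices (8): [0], [1], [2], [3], [4], [5], [6], [7]
  1-simplices (10): [0,3], [0,5], [0,6], [1,4], [1,6], [2,4], [2,6], [2,7], [3,4], [6,7]
  2-simplices (1): [2,6,7]

so the chain groups are C_0 ≅ Z^8, C_1 ≅ Z^10, C_2 ≅ Z^1.

∂_1: C_1 → C_0 is given by ∂[p,q] = [q] − [p]. For instance
  ∂[1,6] = [6] − [1].
The 8×10 boundary matrix has rank 7 and Smith normal form diag(1,1,1,1,1,1,1).

The boundary map ∂_2: C_2 → C_1 maps a triangle to the signed sum of its edges. For instance
  ∂[2,6,7] = [6,7] − [2,7] + [2,6].
As a 10×1 matrix over Z this has rank 1, with invariant factors (1).

Computing H_k = (kernel of ∂_k) / (image of ∂_{k+1}):

  H_0: rank C_0 − rank ∂_1 = 8 − 7 = 1, and the invariant factors of ∂_1 are all 1, so H_0 ≅ Z.
  H_1: rank ker ∂_1 − rank ∂_2 = (10 − 7) − 1 = 2, and the invariant factors of ∂_2 are all 1, so H_1 ≅ Z^2.
  H_2: rank ker ∂_2 − rank ∂_3 = (1 − 1) − 0 = 0, and there is no ∂_3, so H_2 ≅ 0.

As a check, the Euler characteristic is 8 − 10 + 1 = -1, which agrees with 1 − 2 + 0 = -1.

H_0 = Z,  H_1 = Z^2,  H_2 = 0.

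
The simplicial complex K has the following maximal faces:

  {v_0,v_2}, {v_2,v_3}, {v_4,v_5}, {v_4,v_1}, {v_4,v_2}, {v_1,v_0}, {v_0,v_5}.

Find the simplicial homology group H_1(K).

Order the vertices as v_0 < v_1 < v_2 < v_3 < v_4 < v_5. Listing each simplex with vertices in this order, K has dimension 1 with simplices:

  0-simplices (6): [v_0], [v_1], [v_2], [v_3], [v_4], [v_5]
  1-simplices (7): [v_0,v_1], [v_0,v_2], [v_0,v_5], [v_1,v_4], [v_2,v_3], [v_2,v_4], [v_4,v_5]

Hence C_0 ≅ Z^6, C_1 ≅ Z^7.

The boundary map ∂_1: C_1 → C_0 is given by ∂[p,q] = [q] − [p]. For instance
  ∂[v_2,v_4] = [v_4] − [v_2].
This gives a 6×7 integer matrix of rank 5; reducing to Smith normal form yields diagonal entries (1,1,1,1,1).

From H_k ≅ ker(∂_k) / im(∂_{k+1}) we obtain:

  H_1: rank ker ∂_1 − rank ∂_2 = (7 − 5) − 0 = 2, and there is no ∂_2, so H_1 ≅ Z^2.

H_1 ≅ Z^2.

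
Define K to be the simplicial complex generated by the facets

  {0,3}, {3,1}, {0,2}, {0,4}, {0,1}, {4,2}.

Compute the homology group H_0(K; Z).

H_0 ≅ Z.

Take the total order 0 < 1 < 2 < 3 < 4 on the vertex set. Then K (dimension 1) consists of the simplices:

  0-simplices (5): [0], [1], [2], [3], [4]
  1-simplices (6): [0,1], [0,2], [0,3], [0,4], [1,3], [2,4]

Hence C_0 ≅ Z^5, C_1 ≅ Z^6.

∂_1: C_1 → C_0 is given by ∂[p,q] = [q] − [p].
The 5×6 boundary matrix has rank 4 and Smith normal form diag(1,1,1,1).

Computing H_k = (kernel of ∂_k) / (image of ∂_{k+1}):

  H_0: rank C_0 − rank ∂_1 = 5 − 4 = 1, and the invariant factors of ∂_1 are all 1, so H_0 ≅ Z.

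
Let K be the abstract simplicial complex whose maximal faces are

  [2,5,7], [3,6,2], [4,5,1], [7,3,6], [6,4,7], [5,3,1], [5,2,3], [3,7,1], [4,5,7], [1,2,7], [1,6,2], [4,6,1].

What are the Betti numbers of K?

Order the vertices as 1 < 2 < 3 < 4 < 5 < 6 < 7. Listing each simplex with vertices in this order, K has dimension 2 with simplices:

  0-simplices (7): [1], [2], [3], [4], [5], [6], [7]
  1-simplices (18): [1,2], [1,3], [1,4], [1,5], [1,6], [1,7], [2,3], [2,5], [2,6], [2,7], [3,5], [3,6], [3,7], [4,5], [4,6], [4,7], [5,7], [6,7]
  2-simplices (12): [1,2,6], [1,2,7], [1,3,5], [1,3,7], [1,4,5], [1,4,6], [2,3,5], [2,3,6], [2,5,7], [3,6,7], [4,5,7], [4,6,7]

giving chain groups C_0 ≅ Z^7, C_1 ≅ Z^18, C_2 ≅ Z^12.

The boundary map ∂_1: C_1 → C_0 is given by ∂[p,q] = [q] − [p]. For instance
  ∂[5,7] = [7] − [5].
As a 7×18 matrix over Z this has rank 6, with invariant factors (1,1,1,1,1,1).

The boundary map ∂_2: C_2 → C_1 sends each 2-simplex [p,q,r] to [q,r] − [p,r] + [p,q]. For instance
  ∂[2,3,6] = [3,6] − [2,6] + [2,3],
  ∂[1,3,5] = [3,5] − [1,5] + [1,3].
The 18×12 boundary matrix has rank 12 and Smith normal form diag(1,1,1,1,1,1,1,1,1,1,1,2).

Now H_k = ker ∂_k / im ∂_{k+1}, so:

  H_0: rank C_0 − rank ∂_1 = 7 − 6 = 1, and the invariant factors of ∂_1 are all 1, so H_0 = Z.
  H_1: rank ker ∂_1 − rank ∂_2 = (18 − 6) − 12 = 0, and ∂_2 has invariant factor 2 > 1, so H_1 = Z/2.
  H_2: rank ker ∂_2 − rank ∂_3 = (12 − 12) − 0 = 0, and there is no ∂_3, so H_2 = 0.

As a check, the Euler characteristic is 7 − 18 + 12 = 1, which agrees with 1 − 0 + 0 = 1.

Hence the Betti numbers are b_0 = 1, b_1 = 0, b_2 = 0.

b_0 = 1, b_1 = 0, b_2 = 0.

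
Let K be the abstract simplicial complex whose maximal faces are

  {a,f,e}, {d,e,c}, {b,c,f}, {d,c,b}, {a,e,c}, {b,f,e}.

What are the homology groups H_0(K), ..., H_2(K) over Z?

H_0 = Z,  H_1 = Z,  H_2 = 0.

Order the vertices as a < b < c < d < e < f. Listing each simplex with vertices in this order, K has dimension 2 with simplices:

  0-simplices (6): a, b, c, d, e, f
  1-simplices (12): ac, ae, af, bc, bd, be, bf, cd, ce, cf, de, ef
  2-simplices (6): ace, aef, bcd, bcf, bef, cde

so the chain groups are C_0 ≅ Z^6, C_1 ≅ Z^12, C_2 ≅ Z^6.

∂_1: C_1 → C_0 maps an edge to its endpoints' difference, ∂[p,q] = q − p. For instance
  ∂bf = f − b.
As a 6×12 matrix over Z this has rank 5, with invariant factors (1,1,1,1,1).

Boundary ∂_2: C_2 → C_1 acts by ∂[p,q,r] = [q,r] − [p,r] + [p,q]. For instance
  ∂bcf = cf − bf + bc,
  ∂aef = ef − af + ae.
As a 12×6 matrix over Z this has rank 6, with invariant factors (1,1,1,1,1,1).

Reading off H_k = ker ∂_k / im ∂_{k+1}:

  H_0: rank C_0 − rank ∂_1 = 6 − 5 = 1, and the invariant factors of ∂_1 are all 1, so H_0 ≅ Z.
  H_1: rank ker ∂_1 − rank ∂_2 = (12 − 5) − 6 = 1, and the invariant factors of ∂_2 are all 1, so H_1 ≅ Z.
  H_2: rank ker ∂_2 − rank ∂_3 = (6 − 6) − 0 = 0, and there is no ∂_3, so H_2 ≅ 0.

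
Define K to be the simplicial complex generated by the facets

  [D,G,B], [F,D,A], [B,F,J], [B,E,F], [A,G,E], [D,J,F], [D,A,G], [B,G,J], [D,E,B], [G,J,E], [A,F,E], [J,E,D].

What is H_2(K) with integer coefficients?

H_2 ≅ 0.

K has 7 vertices, 18 edges, 12 triangles.
rank ∂_2 = 12, rank ∂_3 = 0 ⇒ b_2 = 12 − 12 − 0 = 0. So H_2 ≅ 0.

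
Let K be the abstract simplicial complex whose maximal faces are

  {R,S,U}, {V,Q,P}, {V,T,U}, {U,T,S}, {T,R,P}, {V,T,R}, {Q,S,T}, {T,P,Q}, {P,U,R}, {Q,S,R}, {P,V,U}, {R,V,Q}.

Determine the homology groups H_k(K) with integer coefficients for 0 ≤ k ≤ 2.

H_0 = Z,  H_1 = Z/2,  H_2 = 0.

Order the vertices as P < Q < R < S < T < U < V. Listing each simplex with vertices in this order, K has dimension 2 with simplices:

  0-simplices (7): P, Q, R, S, T, U, V
  1-simplices (18): PQ, PR, PT, PU, PV, QR, QS, QT, QV, RS, RT, RU, RV, ST, SU, TU, TV, UV
  2-simplices (12): PQT, PQV, PRT, PRU, PUV, QRS, QRV, QST, RSU, RTV, STU, TUV

giving chain groups C_0 ≅ Z^7, C_1 ≅ Z^18, C_2 ≅ Z^12.

∂_1: C_1 → C_0 sends each edge [p,q] (with p < q) to q − p.
The 7×18 boundary matrix has rank 6 and Smith normal form diag(1,1,1,1,1,1).

∂_2: C_2 → C_1 maps a triangle to the signed sum of its edges. For instance
  ∂STU = TU − SU + ST,
  ∂PRU = RU − PU + PR.
As a 18×12 matrix over Z this has rank 12, with invariant factors (1,1,1,1,1,1,1,1,1,1,1,2).

From H_k ≅ ker(∂_k) / im(∂_{k+1}) we obtain:

  H_0: rank C_0 − rank ∂_1 = 7 − 6 = 1, and the invariant factors of ∂_1 are all 1, so H_0 = Z.
  H_1: rank ker ∂_1 − rank ∂_2 = (18 − 6) − 12 = 0, and ∂_2 has invariant factor 2 > 1, so H_1 = Z/2.
  H_2: rank ker ∂_2 − rank ∂_3 = (12 − 12) − 0 = 0, and there is no ∂_3, so H_2 = 0.

As a check, the Euler characteristic is 7 − 18 + 12 = 1, which agrees with 1 − 0 + 0 = 1.
(K is a triangulation of the real projective plane RP^2.)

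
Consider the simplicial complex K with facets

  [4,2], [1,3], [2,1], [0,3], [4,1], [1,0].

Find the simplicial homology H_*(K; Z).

H_0 = Z,  H_1 = Z^2.

We work with the vertex ordering 0 < 1 < 2 < 3 < 4. The simplices of K, each written with vertices in increasing order, are:

  0-simplices (5): [0], [1], [2], [3], [4]
  1-simplices (6): [0,1], [0,3], [1,2], [1,3], [1,4], [2,4]

so the chain groups are C_0 ≅ Z^5, C_1 ≅ Z^6.

The boundary map ∂_1: C_1 → C_0 is given by ∂[p,q] = [q] − [p].
The 5×6 boundary matrix has rank 4 and Smith normal form diag(1,1,1,1).

Now H_k = ker ∂_k / im ∂_{k+1}, so:

  H_0: rank C_0 − rank ∂_1 = 5 − 4 = 1, and the invariant factors of ∂_1 are all 1, so H_0 = Z.
  H_1: rank ker ∂_1 − rank ∂_2 = (6 − 4) − 0 = 2, and there is no ∂_2, so H_1 = Z^2.

As a check, the Euler characteristic is 5 − 6 = -1, which agrees with 1 − 2 = -1.
(K is a triangulation of a wedge of 2 circles.)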